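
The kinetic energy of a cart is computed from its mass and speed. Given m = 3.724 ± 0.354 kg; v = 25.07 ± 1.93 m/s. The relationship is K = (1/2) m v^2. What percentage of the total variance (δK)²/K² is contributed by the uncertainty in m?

(δK/K)² = (1·δm/m)² + (2·δv/v)²
  m term: (1×0.0951)² = 0.00904
  v term: (2×0.0770)² = 0.0237
Total = 0.0327. Share from m = 0.00904/0.0327 = 0.276.

27.6%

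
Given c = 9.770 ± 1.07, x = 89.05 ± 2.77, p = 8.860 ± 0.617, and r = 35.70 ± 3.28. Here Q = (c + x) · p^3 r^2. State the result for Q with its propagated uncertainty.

Let u = c + x = 98.82. δu = √(δc² + δx²) = √(1.14 + 7.67) = 2.97, so δu/u = 0.0300.
Q is then a monomial in u, p, r:
δQ/Q = √((δu/u)² + (3·δp/p)² + (2·δr/r)²) = √(0.000903 + 0.0436 + 0.0338) = 0.280
Q = 8.76e+07, so δQ = 0.280 × 8.76e+07 = 2.45e+07.

(8.760 ± 2.45) × 10^7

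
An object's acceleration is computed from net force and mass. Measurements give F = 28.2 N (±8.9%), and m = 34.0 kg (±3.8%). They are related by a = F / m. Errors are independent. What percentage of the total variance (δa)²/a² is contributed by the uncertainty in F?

(δa/a)² = (1·δF/F)² + (-1·δm/m)²
  F term: (1×0.0890)² = 0.00792
  m term: (-1×0.0380)² = 0.00144
Total = 0.00937. Share from F = 0.00792/0.00937 = 0.846.

84.6%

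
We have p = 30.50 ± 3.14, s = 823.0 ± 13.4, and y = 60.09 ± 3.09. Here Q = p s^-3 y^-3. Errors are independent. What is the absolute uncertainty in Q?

Relative error in a monomial: (δQ/Q)² = Σ (nᵢ · δxᵢ/xᵢ)².
  (1·δp/p)² = (1×0.103)² = 0.0106;  (-3·δs/s)² = (-3×0.0163)² = 0.00239;  (-3·δy/y)² = (-3×0.0514)² = 0.0238
δQ/Q = √(0.0368) = 0.192
Q = 2.522e-13, so δQ = 0.192 × 2.522e-13 = 4.84e-14.

4.84e-14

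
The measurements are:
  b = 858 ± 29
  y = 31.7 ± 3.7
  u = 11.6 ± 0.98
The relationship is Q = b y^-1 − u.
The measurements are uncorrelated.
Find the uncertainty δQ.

3.43

Let p = b·y^-1 = 27.1. δp/p = √((1·δb/b)² + (-1·δy/y)²) = √(0.00114 + 0.0136) = 0.122, so δp = 3.29.
Q = p − u: δQ = √(δp² + δu²) = √(10.8 + 0.960) = 3.43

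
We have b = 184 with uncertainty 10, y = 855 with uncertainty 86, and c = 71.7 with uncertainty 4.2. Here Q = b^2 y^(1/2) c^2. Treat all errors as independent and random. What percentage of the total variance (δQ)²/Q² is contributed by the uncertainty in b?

(δQ/Q)² = (2·δb/b)² + (½·δy/y)² + (2·δc/c)²
  b term: (2×0.0543)² = 0.0118
  y term: (0.5×0.101)² = 0.00253
  c term: (2×0.0586)² = 0.0137
Total = 0.0281. Share from b = 0.0118/0.0281 = 0.421.

42.1%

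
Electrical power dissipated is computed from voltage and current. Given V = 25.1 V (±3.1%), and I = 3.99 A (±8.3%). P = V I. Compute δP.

Products/powers → add relative errors in quadrature, weighted by exponent:
  (1·δV/V)² = (1×0.0310)² = 0.000961;  (1·δI/I)² = (1×0.0830)² = 0.00689
δP/P = √(0.00785) = 0.0886
P = 100 W, so δP = 0.0886 × 100 = 8.87 W.

8.87 W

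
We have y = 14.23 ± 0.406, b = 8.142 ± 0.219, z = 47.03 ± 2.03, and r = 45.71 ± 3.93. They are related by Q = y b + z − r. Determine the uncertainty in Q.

Let p = y·b = 115.9. δp/p = √((1·δy/y)² + (1·δb/b)²) = √(0.000814 + 0.000723) = 0.0392, so δp = 4.54.
Q = p + z − r: δQ = √(δp² + δz² + δr²) = √(20.6 + 4.12 + 15.4) = 6.34

6.34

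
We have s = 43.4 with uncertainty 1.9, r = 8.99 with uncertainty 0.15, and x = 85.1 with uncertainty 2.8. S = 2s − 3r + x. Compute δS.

Each term contributes (cᵢ δxᵢ)² to (δS)²:
  (2·δs)² = 14.4;  (3·δr)² = 0.202;  (δx)² = 7.84
δS = √(22.5) = 4.74

4.74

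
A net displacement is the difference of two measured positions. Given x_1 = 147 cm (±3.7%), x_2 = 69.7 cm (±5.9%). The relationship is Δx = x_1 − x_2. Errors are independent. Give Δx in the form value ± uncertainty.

77.3 ± 6.82 cm

Sums and differences: (δΔx)² = Σ (cᵢ δxᵢ)².
  (δx_1)² = 29.6;  (δx_2)² = 16.9
δΔx = √(46.5) = 6.82 cm
Δx = 77.3 cm.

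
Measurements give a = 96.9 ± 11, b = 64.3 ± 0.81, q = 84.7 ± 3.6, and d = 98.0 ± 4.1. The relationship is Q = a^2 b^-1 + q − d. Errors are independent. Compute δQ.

33.7

Let p = a^2·b^-1 = 146. δp/p = √((2·δa/a)² + (-1·δb/b)²) = √(0.0515 + 0.000159) = 0.227, so δp = 33.2.
Q = p + q − d: δQ = √(δp² + δq² + δd²) = √(1100 + 13.0 + 16.8) = 33.7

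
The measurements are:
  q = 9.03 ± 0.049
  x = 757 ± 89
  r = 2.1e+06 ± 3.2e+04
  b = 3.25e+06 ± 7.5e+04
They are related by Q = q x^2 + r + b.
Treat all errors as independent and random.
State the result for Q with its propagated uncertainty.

Let p = q·x^2 = 5.17e+06. δp/p = √((1·δq/q)² + (2·δx/x)²) = √(2.94e-05 + 0.0553) = 0.235, so δp = 1.22e+06.
Q = p + r + b: δQ = √(δp² + δr² + δb²) = √(1.48e+12 + 1.02e+09 + 5.62e+09) = 1.22e+06
Q = 1.05e+07.

(1.05 ± 0.122) × 10^7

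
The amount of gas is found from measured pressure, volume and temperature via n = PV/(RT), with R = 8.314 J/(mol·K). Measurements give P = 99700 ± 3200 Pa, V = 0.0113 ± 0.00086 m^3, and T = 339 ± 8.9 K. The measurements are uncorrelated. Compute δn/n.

0.0867

Products/powers → add relative errors in quadrature, weighted by exponent:
  (1·δP/P)² = (1×0.0321)² = 0.00103;  (1·δV/V)² = (1×0.0761)² = 0.00579;  (-1·δT/T)² = (-1×0.0263)² = 0.000689
δn/n = √(0.00751) = 0.0867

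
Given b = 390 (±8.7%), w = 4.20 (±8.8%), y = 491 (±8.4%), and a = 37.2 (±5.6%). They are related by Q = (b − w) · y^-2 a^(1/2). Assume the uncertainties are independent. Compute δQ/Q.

0.192

Let u = b − w = 386. δu = √(δb² + δw²) = √(1150 + 0.137) = 33.9, so δu/u = 0.0880.
Q is then a monomial in u, y, a:
δQ/Q = √((δu/u)² + (-2·δy/y)² + (½·δa/a)²) = √(0.00774 + 0.0282 + 0.000784) = 0.192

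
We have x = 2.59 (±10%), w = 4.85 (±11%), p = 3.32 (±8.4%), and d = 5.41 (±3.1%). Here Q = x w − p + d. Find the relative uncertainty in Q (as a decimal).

Let h = x·w = 12.6. δh/h = √((1·δx/x)² + (1·δw/w)²) = √(0.0100 + 0.0121) = 0.149, so δh = 1.87.
Q = h − p + d: δQ = √(δh² + δp² + δd²) = √(3.49 + 0.0778 + 0.0281) = 1.90
Q = 14.7, so δQ/Q = 1.90/14.7 = 0.129.

0.129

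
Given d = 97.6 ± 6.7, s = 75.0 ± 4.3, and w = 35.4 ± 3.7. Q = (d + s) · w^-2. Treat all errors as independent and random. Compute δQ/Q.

Let u = d + s = 173. δu = √(δd² + δs²) = √(44.9 + 18.5) = 7.96, so δu/u = 0.0461.
Q is then a monomial in u, w:
δQ/Q = √((δu/u)² + (-2·δw/w)²) = √(0.00213 + 0.0437) = 0.214

0.214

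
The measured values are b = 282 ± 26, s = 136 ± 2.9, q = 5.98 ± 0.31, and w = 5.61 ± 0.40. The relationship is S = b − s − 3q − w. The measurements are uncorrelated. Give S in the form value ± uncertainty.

Each term contributes (cᵢ δxᵢ)² to (δS)²:
  (δb)² = 676;  (δs)² = 8.41;  (3·δq)² = 0.865;  (δw)² = 0.160
δS = √(685) = 26.2
S = 122.

122 ± 26.2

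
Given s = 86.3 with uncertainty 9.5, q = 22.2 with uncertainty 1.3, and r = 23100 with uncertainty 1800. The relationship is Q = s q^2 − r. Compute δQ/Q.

0.364

Let p = s·q^2 = 42500. δp/p = √((1·δs/s)² + (2·δq/q)²) = √(0.0121 + 0.0137) = 0.161, so δp = 6840.
Q = p − r: δQ = √(δp² + δr²) = √(4.67e+07 + 3.24e+06) = 7070
Q = 19400, so δQ/Q = 7070/19400 = 0.364.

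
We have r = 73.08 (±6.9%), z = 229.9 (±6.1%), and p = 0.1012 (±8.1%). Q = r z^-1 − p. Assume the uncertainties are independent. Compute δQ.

Let w = r·z^-1 = 0.3179. δw/w = √((1·δr/r)² + (-1·δz/z)²) = √(0.00476 + 0.00372) = 0.0921, so δw = 0.0293.
Q = w − p: δQ = √(δw² + δp²) = √(0.000857 + 6.72e-05) = 0.0304

0.0304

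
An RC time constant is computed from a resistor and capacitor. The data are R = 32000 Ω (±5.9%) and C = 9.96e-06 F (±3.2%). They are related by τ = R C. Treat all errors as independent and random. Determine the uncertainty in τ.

Relative error in a monomial: (δτ/τ)² = Σ (nᵢ · δxᵢ/xᵢ)².
  (1·δR/R)² = (1×0.0590)² = 0.00348;  (1·δC/C)² = (1×0.0320)² = 0.00102
δτ/τ = √(0.00451) = 0.0671
τ = 0.319 s, so δτ = 0.0671 × 0.319 = 0.0214 s.

0.0214 s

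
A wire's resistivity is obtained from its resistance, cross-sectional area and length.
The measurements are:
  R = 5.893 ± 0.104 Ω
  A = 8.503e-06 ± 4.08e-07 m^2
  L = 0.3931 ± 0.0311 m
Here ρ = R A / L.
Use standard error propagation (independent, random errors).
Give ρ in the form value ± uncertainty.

Relative error in a monomial: (δρ/ρ)² = Σ (nᵢ · δxᵢ/xᵢ)².
  (1·δR/R)² = (1×0.0176)² = 0.000311;  (1·δA/A)² = (1×0.0480)² = 0.00230;  (-1·δL/L)² = (-1×0.0791)² = 0.00626
δρ/ρ = √(0.00887) = 0.0942
ρ = 0.0001275 Ω·m, so δρ = 0.0942 × 0.0001275 = 1.2e-05 Ω·m.

(1.275 ± 0.120) × 10^-4 Ω·m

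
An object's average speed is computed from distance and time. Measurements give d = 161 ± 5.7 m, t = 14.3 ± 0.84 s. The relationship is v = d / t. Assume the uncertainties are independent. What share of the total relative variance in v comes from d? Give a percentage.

26.6%

(δv/v)² = (1·δd/d)² + (-1·δt/t)²
  d term: (1×0.0354)² = 0.00125
  t term: (-1×0.0587)² = 0.00345
Total = 0.00470. Share from d = 0.00125/0.00470 = 0.266.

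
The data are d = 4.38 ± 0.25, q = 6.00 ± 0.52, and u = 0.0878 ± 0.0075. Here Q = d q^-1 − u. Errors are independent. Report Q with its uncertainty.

Let p = d·q^-1 = 0.730. δp/p = √((1·δd/d)² + (-1·δq/q)²) = √(0.00326 + 0.00751) = 0.104, so δp = 0.0758.
Q = p − u: δQ = √(δp² + δu²) = √(0.00574 + 5.62e-05) = 0.0761
Q = 0.642.

0.642 ± 0.0761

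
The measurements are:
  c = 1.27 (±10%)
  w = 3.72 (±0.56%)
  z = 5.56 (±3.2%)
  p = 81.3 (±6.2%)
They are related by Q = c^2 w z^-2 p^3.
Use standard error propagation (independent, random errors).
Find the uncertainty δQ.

29300

Each factor contributes (exponent × relative error)² to (δQ/Q)²:
  (2·δc/c)² = (2×0.100)² = 0.0400;  (1·δw/w)² = (1×0.00560)² = 3.14e-05;  (-2·δz/z)² = (-2×0.0320)² = 0.00410;  (3·δp/p)² = (3×0.0620)² = 0.0346
δQ/Q = √(0.0787) = 0.281
Q = 1.04e+05, so δQ = 0.281 × 1.04e+05 = 29300.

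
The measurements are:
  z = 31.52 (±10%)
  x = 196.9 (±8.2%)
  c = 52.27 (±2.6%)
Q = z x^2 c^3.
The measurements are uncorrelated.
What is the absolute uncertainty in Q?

3.62e+10

For a monomial Q ∝ z, x^2, c^3, fractional errors add in quadrature:
  (1·δz/z)² = (1×0.100)² = 0.0100;  (2·δx/x)² = (2×0.0820)² = 0.0269;  (3·δc/c)² = (3×0.0260)² = 0.00608
δQ/Q = √(0.0430) = 0.207
Q = 1.745e+11, so δQ = 0.207 × 1.745e+11 = 3.62e+10.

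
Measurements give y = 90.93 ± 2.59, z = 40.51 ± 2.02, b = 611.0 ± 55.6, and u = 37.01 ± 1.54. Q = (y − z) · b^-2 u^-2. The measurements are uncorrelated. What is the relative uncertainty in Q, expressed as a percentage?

Let w = y − z = 50.42. δw = √(δy² + δz²) = √(6.71 + 4.08) = 3.28, so δw/w = 0.0651.
Q is then a monomial in w, b, u:
δQ/Q = √((δw/w)² + (-2·δb/b)² + (-2·δu/u)²) = √(0.00424 + 0.0331 + 0.00693) = 0.210

21.0%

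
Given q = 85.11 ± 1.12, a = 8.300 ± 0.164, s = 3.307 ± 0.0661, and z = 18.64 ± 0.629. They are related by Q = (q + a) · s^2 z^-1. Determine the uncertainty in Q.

2.94

Let u = q + a = 93.41. δu = √(δq² + δa²) = √(1.25 + 0.0269) = 1.13, so δu/u = 0.0121.
Q is then a monomial in u, s, z:
δQ/Q = √((δu/u)² + (2·δs/s)² + (-1·δz/z)²) = √(0.000147 + 0.00160 + 0.00114) = 0.0537
Q = 54.80, so δQ = 0.0537 × 54.80 = 2.94.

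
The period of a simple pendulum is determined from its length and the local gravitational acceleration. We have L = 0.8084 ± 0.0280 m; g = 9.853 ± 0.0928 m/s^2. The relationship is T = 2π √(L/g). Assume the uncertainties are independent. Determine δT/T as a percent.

Each factor contributes (exponent × relative error)² to (δT/T)²:
  (½·δL/L)² = (0.5×0.0346)² = 0.000300;  (−½·δg/g)² = (-0.5×0.00942)² = 2.22e-05
δT/T = √(0.000322) = 0.0179

1.79%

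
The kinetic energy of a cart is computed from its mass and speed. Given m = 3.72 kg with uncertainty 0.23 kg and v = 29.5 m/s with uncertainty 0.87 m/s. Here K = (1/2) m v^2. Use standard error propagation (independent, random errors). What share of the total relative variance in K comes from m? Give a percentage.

52.4%

(δK/K)² = (1·δm/m)² + (2·δv/v)²
  m term: (1×0.0618)² = 0.00382
  v term: (2×0.0295)² = 0.00348
Total = 0.00730. Share from m = 0.00382/0.00730 = 0.524.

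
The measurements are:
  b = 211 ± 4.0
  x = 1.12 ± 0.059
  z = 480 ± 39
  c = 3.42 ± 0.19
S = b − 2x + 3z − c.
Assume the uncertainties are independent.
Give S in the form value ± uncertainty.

1650 ± 117

Absolute uncertainties add in quadrature for a linear combination:
  (δb)² = 16.0;  (2·δx)² = 0.0139;  (3·δz)² = 13700;  (δc)² = 0.0361
δS = √(13700) = 117
S = 1650.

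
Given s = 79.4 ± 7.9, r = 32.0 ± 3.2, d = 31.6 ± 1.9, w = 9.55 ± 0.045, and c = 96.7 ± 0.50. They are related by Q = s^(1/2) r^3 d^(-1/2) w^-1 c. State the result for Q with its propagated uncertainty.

Since Q is a product/quotient, work with relative uncertainties:
  (½·δs/s)² = (0.5×0.0995)² = 0.00247;  (3·δr/r)² = (3×0.100)² = 0.0900;  (−½·δd/d)² = (-0.5×0.0601)² = 0.000904;  (-1·δw/w)² = (-1×0.00471)² = 2.22e-05;  (1·δc/c)² = (1×0.00517)² = 2.67e-05
δQ/Q = √(0.0934) = 0.306
Q = 5.26e+05, so δQ = 0.306 × 5.26e+05 = 1.61e+05.

(5.26 ± 1.61) × 10^5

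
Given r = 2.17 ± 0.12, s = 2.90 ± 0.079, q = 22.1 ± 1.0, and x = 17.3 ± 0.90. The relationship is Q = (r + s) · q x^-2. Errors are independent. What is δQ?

0.0438

Let u = r + s = 5.07. δu = √(δr² + δs²) = √(0.0144 + 0.00624) = 0.144, so δu/u = 0.0283.
Q is then a monomial in u, q, x:
δQ/Q = √((δu/u)² + (1·δq/q)² + (-2·δx/x)²) = √(0.000803 + 0.00205 + 0.0108) = 0.117
Q = 0.374, so δQ = 0.117 × 0.374 = 0.0438.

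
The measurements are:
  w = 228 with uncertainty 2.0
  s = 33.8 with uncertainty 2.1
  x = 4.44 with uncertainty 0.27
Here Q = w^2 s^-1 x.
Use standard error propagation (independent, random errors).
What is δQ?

Relative error in a monomial: (δQ/Q)² = Σ (nᵢ · δxᵢ/xᵢ)².
  (2·δw/w)² = (2×0.00877)² = 0.000308;  (-1·δs/s)² = (-1×0.0621)² = 0.00386;  (1·δx/x)² = (1×0.0608)² = 0.00370
δQ/Q = √(0.00787) = 0.0887
Q = 6830, so δQ = 0.0887 × 6830 = 606.

606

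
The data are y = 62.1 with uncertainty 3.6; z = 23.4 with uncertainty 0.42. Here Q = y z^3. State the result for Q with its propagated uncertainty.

(7.96 ± 0.630) × 10^5

Products/powers → add relative errors in quadrature, weighted by exponent:
  (1·δy/y)² = (1×0.0580)² = 0.00336;  (3·δz/z)² = (3×0.0179)² = 0.00290
δQ/Q = √(0.00626) = 0.0791
Q = 7.96e+05, so δQ = 0.0791 × 7.96e+05 = 63000.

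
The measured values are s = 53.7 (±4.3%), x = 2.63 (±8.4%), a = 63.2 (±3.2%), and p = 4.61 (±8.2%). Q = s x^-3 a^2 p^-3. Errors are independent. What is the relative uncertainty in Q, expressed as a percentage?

Products/powers → add relative errors in quadrature, weighted by exponent:
  (1·δs/s)² = (1×0.0430)² = 0.00185;  (-3·δx/x)² = (-3×0.0840)² = 0.0635;  (2·δa/a)² = (2×0.0320)² = 0.00410;  (-3·δp/p)² = (-3×0.0820)² = 0.0605
δQ/Q = √(0.130) = 0.361

36.1%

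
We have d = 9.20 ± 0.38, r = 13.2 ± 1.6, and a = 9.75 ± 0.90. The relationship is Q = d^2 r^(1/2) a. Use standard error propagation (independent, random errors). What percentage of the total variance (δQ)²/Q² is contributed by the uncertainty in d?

35.9%

(δQ/Q)² = (2·δd/d)² + (½·δr/r)² + (1·δa/a)²
  d term: (2×0.0413)² = 0.00682
  r term: (0.5×0.121)² = 0.00367
  a term: (1×0.0923)² = 0.00852
Total = 0.0190. Share from d = 0.00682/0.0190 = 0.359.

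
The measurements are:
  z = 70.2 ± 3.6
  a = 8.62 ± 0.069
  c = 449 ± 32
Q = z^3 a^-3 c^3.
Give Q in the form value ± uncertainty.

Products/powers → add relative errors in quadrature, weighted by exponent:
  (3·δz/z)² = (3×0.0513)² = 0.0237;  (-3·δa/a)² = (-3×0.00800)² = 0.000577;  (3·δc/c)² = (3×0.0713)² = 0.0457
δQ/Q = √(0.0700) = 0.264
Q = 4.89e+10, so δQ = 0.264 × 4.89e+10 = 1.29e+10.

(4.89 ± 1.29) × 10^10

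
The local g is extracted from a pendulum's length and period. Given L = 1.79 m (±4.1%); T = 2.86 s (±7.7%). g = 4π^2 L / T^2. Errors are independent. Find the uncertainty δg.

1.38 m/s^2

Products/powers → add relative errors in quadrature, weighted by exponent:
  (1·δL/L)² = (1×0.0410)² = 0.00168;  (-2·δT/T)² = (-2×0.0770)² = 0.0237
δg/g = √(0.0254) = 0.159
g = 8.64 m/s^2, so δg = 0.159 × 8.64 = 1.38 m/s^2.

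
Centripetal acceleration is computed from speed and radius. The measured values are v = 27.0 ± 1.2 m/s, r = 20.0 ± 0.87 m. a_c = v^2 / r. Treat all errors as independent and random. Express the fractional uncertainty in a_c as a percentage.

9.90%

Relative error in a monomial: (δa_c/a_c)² = Σ (nᵢ · δxᵢ/xᵢ)².
  (2·δv/v)² = (2×0.0444)² = 0.00790;  (-1·δr/r)² = (-1×0.0435)² = 0.00189
δa_c/a_c = √(0.00979) = 0.0990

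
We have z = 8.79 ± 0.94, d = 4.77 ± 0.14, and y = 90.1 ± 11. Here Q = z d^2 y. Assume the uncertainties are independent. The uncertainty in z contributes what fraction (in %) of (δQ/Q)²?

38.4%

(δQ/Q)² = (1·δz/z)² + (2·δd/d)² + (1·δy/y)²
  z term: (1×0.107)² = 0.0114
  d term: (2×0.0294)² = 0.00345
  y term: (1×0.122)² = 0.0149
Total = 0.0298. Share from z = 0.0114/0.0298 = 0.384.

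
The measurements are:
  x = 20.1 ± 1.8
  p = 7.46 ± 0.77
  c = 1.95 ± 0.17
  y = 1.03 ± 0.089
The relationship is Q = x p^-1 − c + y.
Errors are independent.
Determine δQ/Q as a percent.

23.4%

Let w = x·p^-1 = 2.69. δw/w = √((1·δx/x)² + (-1·δp/p)²) = √(0.00802 + 0.0107) = 0.137, so δw = 0.368.
Q = w − c + y: δQ = √(δw² + δc² + δy²) = √(0.136 + 0.0289 + 0.00792) = 0.415
Q = 1.77, so δQ/Q = 0.415/1.77 = 0.234.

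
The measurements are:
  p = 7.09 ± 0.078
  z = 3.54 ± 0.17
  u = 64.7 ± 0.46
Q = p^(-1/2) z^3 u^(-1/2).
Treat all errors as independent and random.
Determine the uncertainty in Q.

Products/powers → add relative errors in quadrature, weighted by exponent:
  (−½·δp/p)² = (-0.5×0.0110)² = 3.03e-05;  (3·δz/z)² = (3×0.0480)² = 0.0208;  (−½·δu/u)² = (-0.5×0.00711)² = 1.26e-05
δQ/Q = √(0.0208) = 0.144
Q = 2.07, so δQ = 0.144 × 2.07 = 0.299.

0.299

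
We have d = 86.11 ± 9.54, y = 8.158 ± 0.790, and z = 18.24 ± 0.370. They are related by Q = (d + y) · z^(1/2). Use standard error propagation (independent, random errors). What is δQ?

Let u = d + y = 94.27. δu = √(δd² + δy²) = √(91.0 + 0.624) = 9.57, so δu/u = 0.102.
Q is then a monomial in u, z:
δQ/Q = √((δu/u)² + (½·δz/z)²) = √(0.0103 + 0.000103) = 0.102
Q = 402.6, so δQ = 0.102 × 402.6 = 41.1.

41.1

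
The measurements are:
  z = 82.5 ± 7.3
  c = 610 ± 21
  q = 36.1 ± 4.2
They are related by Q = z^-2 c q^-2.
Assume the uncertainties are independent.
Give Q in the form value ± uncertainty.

Each factor contributes (exponent × relative error)² to (δQ/Q)²:
  (-2·δz/z)² = (-2×0.0885)² = 0.0313;  (1·δc/c)² = (1×0.0344)² = 0.00119;  (-2·δq/q)² = (-2×0.116)² = 0.0541
δQ/Q = √(0.0866) = 0.294
Q = 6.88e-05, so δQ = 0.294 × 6.88e-05 = 2.02e-05.

(6.88 ± 2.02) × 10^-5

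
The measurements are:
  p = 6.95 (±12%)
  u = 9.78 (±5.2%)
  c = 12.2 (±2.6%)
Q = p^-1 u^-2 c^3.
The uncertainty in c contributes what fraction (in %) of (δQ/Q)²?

(δQ/Q)² = (-1·δp/p)² + (-2·δu/u)² + (3·δc/c)²
  p term: (-1×0.120)² = 0.0144
  u term: (-2×0.0520)² = 0.0108
  c term: (3×0.0260)² = 0.00608
Total = 0.0313. Share from c = 0.00608/0.0313 = 0.194.

19.4%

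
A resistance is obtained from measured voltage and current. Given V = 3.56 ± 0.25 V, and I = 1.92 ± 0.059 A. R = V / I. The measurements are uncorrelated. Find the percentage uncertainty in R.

7.67%

R is a product of powers, so relative uncertainties combine in quadrature:
  (1·δV/V)² = (1×0.0702)² = 0.00493;  (-1·δI/I)² = (-1×0.0307)² = 0.000944
δR/R = √(0.00588) = 0.0767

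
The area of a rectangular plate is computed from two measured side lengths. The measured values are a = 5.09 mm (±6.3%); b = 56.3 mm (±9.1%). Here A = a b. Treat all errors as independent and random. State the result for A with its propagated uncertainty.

287 ± 31.7 mm^2

A is a product of powers, so relative uncertainties combine in quadrature:
  (1·δa/a)² = (1×0.0630)² = 0.00397;  (1·δb/b)² = (1×0.0910)² = 0.00828
δA/A = √(0.0123) = 0.111
A = 287 mm^2, so δA = 0.111 × 287 = 31.7 mm^2.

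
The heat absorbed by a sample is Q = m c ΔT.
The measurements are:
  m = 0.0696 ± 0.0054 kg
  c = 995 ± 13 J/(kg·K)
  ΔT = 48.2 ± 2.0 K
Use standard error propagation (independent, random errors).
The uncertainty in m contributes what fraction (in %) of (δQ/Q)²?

76.1%

(δQ/Q)² = (1·δm/m)² + (1·δc/c)² + (1·δΔT/ΔT)²
  m term: (1×0.0776)² = 0.00602
  c term: (1×0.0131)² = 0.000171
  ΔT term: (1×0.0415)² = 0.00172
Total = 0.00791. Share from m = 0.00602/0.00791 = 0.761.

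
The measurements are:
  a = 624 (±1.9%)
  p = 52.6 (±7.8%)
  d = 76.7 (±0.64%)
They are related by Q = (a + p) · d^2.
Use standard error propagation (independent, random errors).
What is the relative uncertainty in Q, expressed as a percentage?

Let u = a + p = 677. δu = √(δa² + δp²) = √(141 + 16.8) = 12.5, so δu/u = 0.0185.
Q is then a monomial in u, d:
δQ/Q = √((δu/u)² + (2·δd/d)²) = √(0.000344 + 0.000164) = 0.0225

2.25%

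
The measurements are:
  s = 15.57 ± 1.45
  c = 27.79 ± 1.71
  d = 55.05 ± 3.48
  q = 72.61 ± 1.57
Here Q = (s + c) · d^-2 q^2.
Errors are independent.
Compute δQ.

Let u = s + c = 43.36. δu = √(δs² + δc²) = √(2.10 + 2.92) = 2.24, so δu/u = 0.0517.
Q is then a monomial in u, d, q:
δQ/Q = √((δu/u)² + (-2·δd/d)² + (2·δq/q)²) = √(0.00267 + 0.0160 + 0.00187) = 0.143
Q = 75.43, so δQ = 0.143 × 75.43 = 10.8.

10.8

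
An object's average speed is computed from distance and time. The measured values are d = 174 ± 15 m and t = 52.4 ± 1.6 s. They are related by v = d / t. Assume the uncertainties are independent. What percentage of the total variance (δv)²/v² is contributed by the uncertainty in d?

(δv/v)² = (1·δd/d)² + (-1·δt/t)²
  d term: (1×0.0862)² = 0.00743
  t term: (-1×0.0305)² = 0.000932
Total = 0.00836. Share from d = 0.00743/0.00836 = 0.889.

88.9%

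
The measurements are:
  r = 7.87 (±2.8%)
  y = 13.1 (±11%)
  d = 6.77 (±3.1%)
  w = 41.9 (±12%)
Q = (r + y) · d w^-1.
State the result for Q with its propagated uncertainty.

Let u = r + y = 21.0. δu = √(δr² + δy²) = √(0.0486 + 2.08) = 1.46, so δu/u = 0.0695.
Q is then a monomial in u, d, w:
δQ/Q = √((δu/u)² + (1·δd/d)² + (-1·δw/w)²) = √(0.00483 + 0.000961 + 0.0144) = 0.142
Q = 3.39, so δQ = 0.142 × 3.39 = 0.481.

3.39 ± 0.481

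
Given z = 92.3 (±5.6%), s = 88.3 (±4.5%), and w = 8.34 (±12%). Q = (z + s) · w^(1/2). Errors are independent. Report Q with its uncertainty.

Let u = z + s = 181. δu = √(δz² + δs²) = √(26.7 + 15.8) = 6.52, so δu/u = 0.0361.
Q is then a monomial in u, w:
δQ/Q = √((δu/u)² + (½·δw/w)²) = √(0.00130 + 0.00360) = 0.0700
Q = 522, so δQ = 0.0700 × 522 = 36.5.

522 ± 36.5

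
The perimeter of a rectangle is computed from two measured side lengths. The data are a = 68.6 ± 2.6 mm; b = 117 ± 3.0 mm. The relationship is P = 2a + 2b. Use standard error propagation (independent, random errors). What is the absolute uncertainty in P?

Sums and differences: (δP)² = Σ (cᵢ δxᵢ)².
  (2·δa)² = 27.0;  (2·δb)² = 36.0
δP = √(63.0) = 7.94 mm

7.94 mm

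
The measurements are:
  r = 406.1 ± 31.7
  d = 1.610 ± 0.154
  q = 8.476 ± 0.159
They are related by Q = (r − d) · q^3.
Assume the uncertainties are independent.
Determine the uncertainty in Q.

23800

Let u = r − d = 404.5. δu = √(δr² + δd²) = √(1000 + 0.0237) = 31.7, so δu/u = 0.0784.
Q is then a monomial in u, q:
δQ/Q = √((δu/u)² + (3·δq/q)²) = √(0.00614 + 0.00317) = 0.0965
Q = 246300, so δQ = 0.0965 × 246300 = 23800.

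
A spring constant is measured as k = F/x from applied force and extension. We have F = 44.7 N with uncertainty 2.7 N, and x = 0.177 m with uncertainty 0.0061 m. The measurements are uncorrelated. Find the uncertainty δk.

Products/powers → add relative errors in quadrature, weighted by exponent:
  (1·δF/F)² = (1×0.0604)² = 0.00365;  (-1·δx/x)² = (-1×0.0345)² = 0.00119
δk/k = √(0.00484) = 0.0695
k = 253 N/m, so δk = 0.0695 × 253 = 17.6 N/m.

17.6 N/m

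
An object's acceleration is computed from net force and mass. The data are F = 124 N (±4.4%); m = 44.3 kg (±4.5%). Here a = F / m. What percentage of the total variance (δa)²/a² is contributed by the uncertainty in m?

(δa/a)² = (1·δF/F)² + (-1·δm/m)²
  F term: (1×0.0440)² = 0.00194
  m term: (-1×0.0450)² = 0.00202
Total = 0.00396. Share from m = 0.00202/0.00396 = 0.511.

51.1%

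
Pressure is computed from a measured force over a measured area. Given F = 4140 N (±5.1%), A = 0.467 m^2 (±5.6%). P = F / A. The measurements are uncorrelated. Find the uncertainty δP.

671 Pa

For a monomial P ∝ F, A^-1, fractional errors add in quadrature:
  (1·δF/F)² = (1×0.0510)² = 0.00260;  (-1·δA/A)² = (-1×0.0560)² = 0.00314
δP/P = √(0.00574) = 0.0757
P = 8870 Pa, so δP = 0.0757 × 8870 = 671 Pa.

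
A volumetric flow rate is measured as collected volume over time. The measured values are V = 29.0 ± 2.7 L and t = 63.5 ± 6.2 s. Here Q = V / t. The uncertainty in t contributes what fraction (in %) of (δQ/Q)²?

52.4%

(δQ/Q)² = (1·δV/V)² + (-1·δt/t)²
  V term: (1×0.0931)² = 0.00867
  t term: (-1×0.0976)² = 0.00953
Total = 0.0182. Share from t = 0.00953/0.0182 = 0.524.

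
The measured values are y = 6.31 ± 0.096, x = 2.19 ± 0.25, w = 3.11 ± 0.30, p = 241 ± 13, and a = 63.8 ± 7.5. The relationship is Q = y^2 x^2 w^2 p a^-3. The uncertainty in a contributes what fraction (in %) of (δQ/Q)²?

(δQ/Q)² = (2·δy/y)² + (2·δx/x)² + (2·δw/w)² + (1·δp/p)² + (-3·δa/a)²
  y term: (2×0.0152)² = 0.000926
  x term: (2×0.114)² = 0.0521
  w term: (2×0.0965)² = 0.0372
  p term: (1×0.0539)² = 0.00291
  a term: (-3×0.118)² = 0.124
Total = 0.218. Share from a = 0.124/0.218 = 0.572.

57.2%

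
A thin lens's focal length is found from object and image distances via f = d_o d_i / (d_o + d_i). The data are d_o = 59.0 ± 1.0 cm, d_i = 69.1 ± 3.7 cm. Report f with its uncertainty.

∂f/∂d_o = (d_i/(d_o+d_i))² = 0.291;  ∂f/∂d_i = (d_o/(d_o+d_i))² = 0.212
δf = √((∂f/∂d_o · δd_o)² + (∂f/∂d_i · δd_i)²) = √(0.0847 + 0.616) = 0.837 cm
f = 31.8 cm.

31.8 ± 0.837 cm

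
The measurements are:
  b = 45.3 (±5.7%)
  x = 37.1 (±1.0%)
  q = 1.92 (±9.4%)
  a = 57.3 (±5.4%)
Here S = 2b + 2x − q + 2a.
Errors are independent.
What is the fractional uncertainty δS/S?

Each term contributes (cᵢ δxᵢ)² to (δS)²:
  (2·δb)² = 26.7;  (2·δx)² = 0.551;  (δq)² = 0.0326;  (2·δa)² = 38.3
δS = √(65.5) = 8.10
S = 277, so δS/S = 8.10/277 = 0.0292.

0.0292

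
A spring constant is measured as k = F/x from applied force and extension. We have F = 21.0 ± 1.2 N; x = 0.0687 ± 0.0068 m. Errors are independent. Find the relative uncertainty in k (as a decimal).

0.114

k is a product of powers, so relative uncertainties combine in quadrature:
  (1·δF/F)² = (1×0.0571)² = 0.00327;  (-1·δx/x)² = (-1×0.0990)² = 0.00980
δk/k = √(0.0131) = 0.114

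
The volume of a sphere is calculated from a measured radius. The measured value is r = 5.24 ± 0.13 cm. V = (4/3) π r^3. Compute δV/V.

Each factor contributes (exponent × relative error)² to (δV/V)²:
  (3·δr/r)² = (3×0.0248)² = 0.00554
δV/V = √(0.00554) = 0.0744

0.0744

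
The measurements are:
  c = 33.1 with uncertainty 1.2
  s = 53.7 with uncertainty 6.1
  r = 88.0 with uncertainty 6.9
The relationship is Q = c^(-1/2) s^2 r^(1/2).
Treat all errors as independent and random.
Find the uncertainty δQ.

Relative error in a monomial: (δQ/Q)² = Σ (nᵢ · δxᵢ/xᵢ)².
  (−½·δc/c)² = (-0.5×0.0363)² = 0.000329;  (2·δs/s)² = (2×0.114)² = 0.0516;  (½·δr/r)² = (0.5×0.0784)² = 0.00154
δQ/Q = √(0.0535) = 0.231
Q = 4700, so δQ = 0.231 × 4700 = 1090.

1090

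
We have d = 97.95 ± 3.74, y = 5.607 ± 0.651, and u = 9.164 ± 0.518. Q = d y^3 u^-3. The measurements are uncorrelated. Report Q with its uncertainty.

22.44 ± 8.73

For a monomial Q ∝ d, y^3, u^-3, fractional errors add in quadrature:
  (1·δd/d)² = (1×0.0382)² = 0.00146;  (3·δy/y)² = (3×0.116)² = 0.121;  (-3·δu/u)² = (-3×0.0565)² = 0.0288
δQ/Q = √(0.152) = 0.389
Q = 22.44, so δQ = 0.389 × 22.44 = 8.73.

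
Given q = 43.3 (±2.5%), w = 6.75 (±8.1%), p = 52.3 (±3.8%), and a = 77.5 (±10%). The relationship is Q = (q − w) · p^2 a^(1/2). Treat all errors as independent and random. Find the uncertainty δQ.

85200

Let u = q − w = 36.5. δu = √(δq² + δw²) = √(1.17 + 0.299) = 1.21, so δu/u = 0.0332.
Q is then a monomial in u, p, a:
δQ/Q = √((δu/u)² + (2·δp/p)² + (½·δa/a)²) = √(0.00110 + 0.00578 + 0.00250) = 0.0968
Q = 8.8e+05, so δQ = 0.0968 × 8.8e+05 = 85200.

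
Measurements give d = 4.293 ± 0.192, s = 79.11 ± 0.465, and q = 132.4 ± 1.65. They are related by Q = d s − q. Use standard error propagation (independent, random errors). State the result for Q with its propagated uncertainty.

207.2 ± 15.4

Let p = d·s = 339.6. δp/p = √((1·δd/d)² + (1·δs/s)²) = √(0.00200 + 3.45e-05) = 0.0451, so δp = 15.3.
Q = p − q: δQ = √(δp² + δq²) = √(235 + 2.72) = 15.4
Q = 207.2.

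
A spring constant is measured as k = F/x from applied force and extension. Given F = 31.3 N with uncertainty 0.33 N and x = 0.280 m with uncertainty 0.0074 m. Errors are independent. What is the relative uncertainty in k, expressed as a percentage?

2.85%

Since k is a product/quotient, work with relative uncertainties:
  (1·δF/F)² = (1×0.0105)² = 0.000111;  (-1·δx/x)² = (-1×0.0264)² = 0.000698
δk/k = √(0.000810) = 0.0285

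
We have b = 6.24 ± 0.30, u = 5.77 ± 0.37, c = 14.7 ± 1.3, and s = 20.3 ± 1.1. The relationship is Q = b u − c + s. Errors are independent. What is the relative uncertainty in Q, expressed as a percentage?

8.05%

Let p = b·u = 36.0. δp/p = √((1·δb/b)² + (1·δu/u)²) = √(0.00231 + 0.00411) = 0.0801, so δp = 2.89.
Q = p − c + s: δQ = √(δp² + δc² + δs²) = √(8.33 + 1.69 + 1.21) = 3.35
Q = 41.6, so δQ/Q = 3.35/41.6 = 0.0805.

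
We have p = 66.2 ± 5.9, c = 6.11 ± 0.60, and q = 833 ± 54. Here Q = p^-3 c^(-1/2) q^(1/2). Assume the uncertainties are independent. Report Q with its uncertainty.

(4.02 ± 1.10) × 10^-5

Products/powers → add relative errors in quadrature, weighted by exponent:
  (-3·δp/p)² = (-3×0.0891)² = 0.0715;  (−½·δc/c)² = (-0.5×0.0982)² = 0.00241;  (½·δq/q)² = (0.5×0.0648)² = 0.00105
δQ/Q = √(0.0749) = 0.274
Q = 4.02e-05, so δQ = 0.274 × 4.02e-05 = 1.1e-05.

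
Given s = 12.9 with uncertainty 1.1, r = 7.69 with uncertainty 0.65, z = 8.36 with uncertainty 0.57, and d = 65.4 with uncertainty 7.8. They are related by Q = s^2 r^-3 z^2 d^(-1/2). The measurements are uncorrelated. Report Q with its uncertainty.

Since Q is a product/quotient, work with relative uncertainties:
  (2·δs/s)² = (2×0.0853)² = 0.0291;  (-3·δr/r)² = (-3×0.0845)² = 0.0643;  (2·δz/z)² = (2×0.0682)² = 0.0186;  (−½·δd/d)² = (-0.5×0.119)² = 0.00356
δQ/Q = √(0.116) = 0.340
Q = 3.16, so δQ = 0.340 × 3.16 = 1.07.

3.16 ± 1.07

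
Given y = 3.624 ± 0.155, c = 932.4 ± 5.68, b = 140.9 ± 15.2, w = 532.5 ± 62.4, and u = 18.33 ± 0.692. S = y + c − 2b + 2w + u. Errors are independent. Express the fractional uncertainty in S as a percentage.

7.40%

Absolute uncertainties add in quadrature for a linear combination:
  (δy)² = 0.0240;  (δc)² = 32.3;  (2·δb)² = 924;  (2·δw)² = 15600;  (δu)² = 0.479
δS = √(16500) = 129
S = 1738, so δS/S = 129/1738 = 0.0740.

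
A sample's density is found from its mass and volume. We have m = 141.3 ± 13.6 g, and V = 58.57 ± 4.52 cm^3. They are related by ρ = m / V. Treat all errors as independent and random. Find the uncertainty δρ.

0.298 g/cm^3

Each factor contributes (exponent × relative error)² to (δρ/ρ)²:
  (1·δm/m)² = (1×0.0962)² = 0.00926;  (-1·δV/V)² = (-1×0.0772)² = 0.00596
δρ/ρ = √(0.0152) = 0.123
ρ = 2.412 g/cm^3, so δρ = 0.123 × 2.412 = 0.298 g/cm^3.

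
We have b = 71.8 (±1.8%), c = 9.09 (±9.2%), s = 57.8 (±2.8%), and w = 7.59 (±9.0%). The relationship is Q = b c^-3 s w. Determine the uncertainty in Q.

Each factor contributes (exponent × relative error)² to (δQ/Q)²:
  (1·δb/b)² = (1×0.0180)² = 0.000324;  (-3·δc/c)² = (-3×0.0920)² = 0.0762;  (1·δs/s)² = (1×0.0280)² = 0.000784;  (1·δw/w)² = (1×0.0900)² = 0.00810
δQ/Q = √(0.0854) = 0.292
Q = 41.9, so δQ = 0.292 × 41.9 = 12.3.

12.3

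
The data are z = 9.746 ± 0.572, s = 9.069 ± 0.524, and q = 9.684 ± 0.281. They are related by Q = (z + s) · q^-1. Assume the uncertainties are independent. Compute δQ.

0.0980

Let u = z + s = 18.82. δu = √(δz² + δs²) = √(0.327 + 0.275) = 0.776, so δu/u = 0.0412.
Q is then a monomial in u, q:
δQ/Q = √((δu/u)² + (-1·δq/q)²) = √(0.00170 + 0.000842) = 0.0504
Q = 1.943, so δQ = 0.0504 × 1.943 = 0.0980.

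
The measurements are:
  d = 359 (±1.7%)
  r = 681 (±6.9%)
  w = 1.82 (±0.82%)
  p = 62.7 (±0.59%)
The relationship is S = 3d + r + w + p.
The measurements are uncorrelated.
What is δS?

Sums and differences: (δS)² = Σ (cᵢ δxᵢ)².
  (3·δd)² = 335;  (δr)² = 2210;  (δw)² = 0.000223;  (δp)² = 0.137
δS = √(2540) = 50.4

50.4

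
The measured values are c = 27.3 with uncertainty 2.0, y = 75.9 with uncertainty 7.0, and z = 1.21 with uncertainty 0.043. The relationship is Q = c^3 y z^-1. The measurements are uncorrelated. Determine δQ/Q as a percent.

For a monomial Q ∝ c^3, y, z^-1, fractional errors add in quadrature:
  (3·δc/c)² = (3×0.0733)² = 0.0483;  (1·δy/y)² = (1×0.0922)² = 0.00851;  (-1·δz/z)² = (-1×0.0355)² = 0.00126
δQ/Q = √(0.0581) = 0.241

24.1%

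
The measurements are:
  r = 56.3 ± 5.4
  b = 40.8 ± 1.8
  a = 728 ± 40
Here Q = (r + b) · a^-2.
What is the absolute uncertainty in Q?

Let u = r + b = 97.1. δu = √(δr² + δb²) = √(29.2 + 3.24) = 5.69, so δu/u = 0.0586.
Q is then a monomial in u, a:
δQ/Q = √((δu/u)² + (-2·δa/a)²) = √(0.00344 + 0.0121) = 0.125
Q = 0.000183, so δQ = 0.125 × 0.000183 = 2.28e-05.

2.28e-05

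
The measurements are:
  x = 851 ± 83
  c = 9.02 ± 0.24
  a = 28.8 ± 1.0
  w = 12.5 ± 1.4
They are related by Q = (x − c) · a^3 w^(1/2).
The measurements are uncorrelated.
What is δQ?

1.09e+07

Let u = x − c = 842. δu = √(δx² + δc²) = √(6890 + 0.0576) = 83.0, so δu/u = 0.0986.
Q is then a monomial in u, a, w:
δQ/Q = √((δu/u)² + (3·δa/a)² + (½·δw/w)²) = √(0.00972 + 0.0109 + 0.00314) = 0.154
Q = 7.11e+07, so δQ = 0.154 × 7.11e+07 = 1.09e+07.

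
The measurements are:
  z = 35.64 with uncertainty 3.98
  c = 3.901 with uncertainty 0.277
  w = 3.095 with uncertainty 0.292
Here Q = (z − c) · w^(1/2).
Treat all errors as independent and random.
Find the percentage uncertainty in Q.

13.4%

Let u = z − c = 31.74. δu = √(δz² + δc²) = √(15.8 + 0.0767) = 3.99, so δu/u = 0.126.
Q is then a monomial in u, w:
δQ/Q = √((δu/u)² + (½·δw/w)²) = √(0.0158 + 0.00223) = 0.134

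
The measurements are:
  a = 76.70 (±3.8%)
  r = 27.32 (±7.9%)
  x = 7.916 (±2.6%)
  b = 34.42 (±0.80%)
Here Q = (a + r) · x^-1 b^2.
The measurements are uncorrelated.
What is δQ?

721

Let u = a + r = 104.0. δu = √(δa² + δr²) = √(8.49 + 4.66) = 3.63, so δu/u = 0.0349.
Q is then a monomial in u, x, b:
δQ/Q = √((δu/u)² + (-1·δx/x)² + (2·δb/b)²) = √(0.00122 + 0.000676 + 0.000256) = 0.0463
Q = 15570, so δQ = 0.0463 × 15570 = 721.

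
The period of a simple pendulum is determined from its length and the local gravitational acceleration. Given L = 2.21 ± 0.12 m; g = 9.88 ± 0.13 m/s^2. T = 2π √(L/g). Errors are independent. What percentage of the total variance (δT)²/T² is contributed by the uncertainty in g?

(δT/T)² = (½·δL/L)² + (−½·δg/g)²
  L term: (0.5×0.0543)² = 0.000737
  g term: (-0.5×0.0132)² = 4.33e-05
Total = 0.000780. Share from g = 4.33e-05/0.000780 = 0.0555.

5.55%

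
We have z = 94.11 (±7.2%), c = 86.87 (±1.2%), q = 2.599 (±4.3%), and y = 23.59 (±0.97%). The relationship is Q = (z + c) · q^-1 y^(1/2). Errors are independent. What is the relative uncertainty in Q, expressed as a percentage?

Let u = z + c = 181.0. δu = √(δz² + δc²) = √(45.9 + 1.09) = 6.86, so δu/u = 0.0379.
Q is then a monomial in u, q, y:
δQ/Q = √((δu/u)² + (-1·δq/q)² + (½·δy/y)²) = √(0.00143 + 0.00185 + 2.35e-05) = 0.0575

5.75%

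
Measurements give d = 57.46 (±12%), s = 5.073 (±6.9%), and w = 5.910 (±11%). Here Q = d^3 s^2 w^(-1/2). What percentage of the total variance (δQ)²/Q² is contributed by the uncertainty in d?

(δQ/Q)² = (3·δd/d)² + (2·δs/s)² + (−½·δw/w)²
  d term: (3×0.120)² = 0.130
  s term: (2×0.0690)² = 0.0190
  w term: (-0.5×0.110)² = 0.00302
Total = 0.152. Share from d = 0.130/0.152 = 0.854.

85.4%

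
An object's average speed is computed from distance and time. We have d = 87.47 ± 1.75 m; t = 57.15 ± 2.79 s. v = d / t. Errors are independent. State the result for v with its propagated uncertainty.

1.531 ± 0.0808 m/s

v is a product of powers, so relative uncertainties combine in quadrature:
  (1·δd/d)² = (1×0.0200)² = 0.000400;  (-1·δt/t)² = (-1×0.0488)² = 0.00238
δv/v = √(0.00278) = 0.0528
v = 1.531 m/s, so δv = 0.0528 × 1.531 = 0.0808 m/s.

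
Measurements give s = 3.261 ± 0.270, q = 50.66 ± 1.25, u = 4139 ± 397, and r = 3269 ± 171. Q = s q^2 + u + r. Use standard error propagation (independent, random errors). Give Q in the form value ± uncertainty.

Let p = s·q^2 = 8369. δp/p = √((1·δs/s)² + (2·δq/q)²) = √(0.00686 + 0.00244) = 0.0964, so δp = 807.
Q = p + u + r: δQ = √(δp² + δu² + δr²) = √(6.51e+05 + 1.58e+05 + 29200) = 915
Q = 15780.

15780 ± 915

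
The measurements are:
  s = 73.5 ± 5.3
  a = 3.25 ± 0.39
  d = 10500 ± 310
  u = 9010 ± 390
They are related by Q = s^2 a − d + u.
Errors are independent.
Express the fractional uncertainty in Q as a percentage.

Let p = s^2·a = 17600. δp/p = √((2·δs/s)² + (1·δa/a)²) = √(0.0208 + 0.0144) = 0.188, so δp = 3290.
Q = p − d + u: δQ = √(δp² + δd² + δu²) = √(1.09e+07 + 96100 + 1.52e+05) = 3330
Q = 16100, so δQ/Q = 3330/16100 = 0.207.

20.7%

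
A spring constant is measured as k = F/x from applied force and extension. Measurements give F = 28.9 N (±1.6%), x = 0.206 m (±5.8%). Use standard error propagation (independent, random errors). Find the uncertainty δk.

8.44 N/m

k is a product of powers, so relative uncertainties combine in quadrature:
  (1·δF/F)² = (1×0.0160)² = 0.000256;  (-1·δx/x)² = (-1×0.0580)² = 0.00336
δk/k = √(0.00362) = 0.0602
k = 140 N/m, so δk = 0.0602 × 140 = 8.44 N/m.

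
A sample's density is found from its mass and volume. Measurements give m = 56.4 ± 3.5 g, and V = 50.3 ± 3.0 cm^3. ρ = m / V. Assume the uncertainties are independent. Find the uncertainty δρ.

0.0965 g/cm^3

Each factor contributes (exponent × relative error)² to (δρ/ρ)²:
  (1·δm/m)² = (1×0.0621)² = 0.00385;  (-1·δV/V)² = (-1×0.0596)² = 0.00356
δρ/ρ = √(0.00741) = 0.0861
ρ = 1.12 g/cm^3, so δρ = 0.0861 × 1.12 = 0.0965 g/cm^3.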